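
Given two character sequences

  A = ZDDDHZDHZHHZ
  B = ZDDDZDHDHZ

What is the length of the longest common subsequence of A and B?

9

Taking Z [1,1]; then D [2,2]; then D [3,3]; then D [4,4]; then Z [6,5]; then D [7,6]; then H [8,7]; then H [11,9]; then Z [12,10] gives a common subsequence of length 9. dp[12][10] = 9 confirms this is the maximum.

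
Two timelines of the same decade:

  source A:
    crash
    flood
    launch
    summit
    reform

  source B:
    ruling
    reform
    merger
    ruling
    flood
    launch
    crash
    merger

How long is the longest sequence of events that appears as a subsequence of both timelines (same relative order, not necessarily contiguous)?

Pick flood (source A #2, source B #5), launch (source A #3, source B #6); all 2 events appear in both, in order, and the DP table's final entry dp[5][8] is also 2, so no common subsequence is longer.

2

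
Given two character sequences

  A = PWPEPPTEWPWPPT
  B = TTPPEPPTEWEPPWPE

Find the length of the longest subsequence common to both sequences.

Taking P [1,3]; then P [3,4]; then E [4,5]; then P [5,6]; then P [6,7]; then T [7,8]; then E [8,9]; then W [9,10]; then P [10,13]; then W [11,14]; then P [12,15] gives a common subsequence of length 11. The LCS DP gives dp[14][16] = 11, so this is optimal.

11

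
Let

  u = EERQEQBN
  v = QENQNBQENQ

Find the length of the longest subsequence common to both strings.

Let dp[i][j] be the LCS length of the first i characters of u and the first j characters of v. dp[i][j] = dp[i-1][j-1]+1 when the i-th and j-th characters match, else max(dp[i-1][j], dp[i][j-1]).
    ·  Q  E  N  Q  N  B  Q  E  N  Q
 ·  0  0  0  0  0  0  0  0  0  0  0
 E  0  0  1  1  1  1  1  1  1  1  1
 E  0  0  1  1  1  1  1  1  2  2  2
 R  0  0  1  1  1  1  1  1  2  2  2
 Q  0  1  1  1  2  2  2  2  2  2  3
 E  0  1  2  2  2  2  2  2  3  3  3
 Q  0  1  2  2  3  3  3  3  3  3  4
 B  0  1  2  2  3  3  4  4  4  4  4
 N  0  1  2  3  3  4  4  4  4  5  5
dp[8][10] = 5. One LCS (by backtracking along matches): QEQBN.

5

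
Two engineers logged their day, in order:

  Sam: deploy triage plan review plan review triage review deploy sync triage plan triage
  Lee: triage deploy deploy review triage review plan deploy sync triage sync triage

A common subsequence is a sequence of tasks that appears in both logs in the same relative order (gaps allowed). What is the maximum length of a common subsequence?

One common subsequence of length 8: deploy [1,3]; then triage [2,5]; then review [4,6]; then plan [5,7]; then deploy [9,8]; then sync [10,9]; then triage [11,10]; then triage [13,12]. The LCS DP gives dp[13][12] = 8, so this is optimal.

8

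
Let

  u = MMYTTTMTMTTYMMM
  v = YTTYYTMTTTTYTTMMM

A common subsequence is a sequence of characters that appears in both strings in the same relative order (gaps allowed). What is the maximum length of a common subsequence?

Taking Y [3,1], then T [4,2], then T [5,3], then T [6,6], then M [7,7], then T [8,9], then T [10,10], then T [11,11], then Y [12,12], then M [13,15], then M [14,16], then M [15,17] gives a common subsequence of length 12. Since dp[15][17] = 12, nothing longer is possible.

12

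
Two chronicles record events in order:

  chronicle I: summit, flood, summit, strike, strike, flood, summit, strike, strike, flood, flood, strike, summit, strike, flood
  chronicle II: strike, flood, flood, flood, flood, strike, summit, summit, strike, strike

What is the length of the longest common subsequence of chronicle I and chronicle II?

7

One common subsequence of length 7: flood at chronicle I[2]=chronicle II[2] → flood at chronicle I[6]=chronicle II[3] → flood at chronicle I[10]=chronicle II[4] → flood at chronicle I[11]=chronicle II[5] → strike at chronicle I[12]=chronicle II[6] → summit at chronicle I[13]=chronicle II[8] → strike at chronicle I[14]=chronicle II[10]. dp[15][10] = 7 confirms this is the maximum.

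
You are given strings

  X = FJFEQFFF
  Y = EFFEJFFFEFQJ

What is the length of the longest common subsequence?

6

Taking F (X #1, Y #3) → J (X #2, Y #5) → F (X #3, Y #6) → F (X #6, Y #7) → F (X #7, Y #8) → F (X #8, Y #10) gives a common subsequence of length 6. dp[8][12] = 6 confirms this is the maximum.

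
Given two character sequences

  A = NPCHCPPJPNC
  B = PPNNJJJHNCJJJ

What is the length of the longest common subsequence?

Let dp[i][j] be the LCS length of the first i characters of A and the first j characters of B. dp[i][j] = dp[i-1][j-1]+1 when the i-th and j-th characters match, else max(dp[i-1][j], dp[i][j-1]).
    ·  P  P  N  N  J  J  J  H  N  C  J  J  J
 ·  0  0  0  0  0  0  0  0  0  0  0  0  0  0
 N  0  0  0  1  1  1  1  1  1  1  1  1  1  1
 P  0  1  1  1  1  1  1  1  1  1  1  1  1  1
 C  0  1  1  1  1  1  1  1  1  1  2  2  2  2
 H  0  1  1  1  1  1  1  1  2  2  2  2  2  2
 C  0  1  1  1  1  1  1  1  2  2  3  3  3  3
 P  0  1  2  2  2  2  2  2  2  2  3  3  3  3
 P  0  1  2  2  2  2  2  2  2  2  3  3  3  3
 J  0  1  2  2  2  3  3  3  3  3  3  4  4  4
 P  0  1  2  2  2  3  3  3  3  3  3  4  4  4
 N  0  1  2  3  3  3  3  3  3  4  4  4  4  4
 C  0  1  2  3  3  3  3  3  3  4  5  5  5  5
dp[11][13] = 5. One LCS (by backtracking along matches): PPJNC.

5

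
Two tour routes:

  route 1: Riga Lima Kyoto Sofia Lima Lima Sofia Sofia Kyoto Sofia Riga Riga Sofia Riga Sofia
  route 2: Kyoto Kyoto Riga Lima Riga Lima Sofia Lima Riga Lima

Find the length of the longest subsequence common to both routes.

Taking Kyoto [3,1], then Kyoto [9,2], then Riga [11,3], then Riga [12,5], then Sofia [13,7], then Riga [14,9] gives a common subsequence of length 6. The LCS DP gives dp[15][10] = 6, so this is optimal.

6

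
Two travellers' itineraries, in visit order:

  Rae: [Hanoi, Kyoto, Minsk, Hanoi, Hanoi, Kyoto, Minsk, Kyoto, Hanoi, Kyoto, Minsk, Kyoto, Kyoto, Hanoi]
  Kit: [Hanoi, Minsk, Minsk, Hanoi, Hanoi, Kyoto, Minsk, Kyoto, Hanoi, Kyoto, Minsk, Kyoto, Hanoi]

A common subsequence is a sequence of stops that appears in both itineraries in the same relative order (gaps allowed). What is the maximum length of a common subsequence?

One common subsequence of length 12: Hanoi (Rae #1, Kit #1) → Minsk (Rae #3, Kit #3) → Hanoi (Rae #4, Kit #4) → Hanoi (Rae #5, Kit #5) → Kyoto (Rae #6, Kit #6) → Minsk (Rae #7, Kit #7) → Kyoto (Rae #8, Kit #8) → Hanoi (Rae #9, Kit #9) → Kyoto (Rae #10, Kit #10) → Minsk (Rae #11, Kit #11) → Kyoto (Rae #13, Kit #12) → Hanoi (Rae #14, Kit #13), and the DP table's final entry dp[14][13] is also 12, so no common subsequence is longer.

12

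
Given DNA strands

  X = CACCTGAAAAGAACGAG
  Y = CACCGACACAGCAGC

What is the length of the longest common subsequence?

Pick C (X #1, Y #1); then A (X #2, Y #2); then C (X #3, Y #3); then C (X #4, Y #4); then G (X #6, Y #5); then A (X #7, Y #6); then A (X #8, Y #8); then A (X #10, Y #10); then G (X #11, Y #11); then C (X #14, Y #12); then A (X #16, Y #13); then G (X #17, Y #14); all 12 bases appear in both, in order. Since dp[17][15] = 12, nothing longer is possible.

12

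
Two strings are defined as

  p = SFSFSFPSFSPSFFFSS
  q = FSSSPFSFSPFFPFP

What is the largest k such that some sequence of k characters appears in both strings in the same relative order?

11

Match S (p #1, q #2), S (p #3, q #3), S (p #5, q #4), F (p #6, q #6), S (p #8, q #7), F (p #9, q #8), S (p #10, q #9), P (p #11, q #10), F (p #13, q #11), F (p #14, q #12), F (p #15, q #14) — 11 characters in the same relative order in both. dp[17][15] = 11 confirms this is the maximum.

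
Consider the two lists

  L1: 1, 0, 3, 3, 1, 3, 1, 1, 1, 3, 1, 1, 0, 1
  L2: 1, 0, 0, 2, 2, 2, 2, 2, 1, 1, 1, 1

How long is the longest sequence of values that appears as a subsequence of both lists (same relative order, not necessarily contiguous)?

Pick 1 [1,1], then 0 [2,3], then 1 [9,9], then 1 [11,10], then 1 [12,11], then 1 [14,12]; all 6 values appear in both, in order. Since dp[14][12] = 6, nothing longer is possible.

6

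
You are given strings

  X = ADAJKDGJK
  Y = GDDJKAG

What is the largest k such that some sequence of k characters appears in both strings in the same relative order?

4

Match D (X #2, Y #3); then J (X #4, Y #4); then K (X #5, Y #5); then G (X #7, Y #7) — 4 characters in the same relative order in both. Since dp[9][7] = 4, nothing longer is possible.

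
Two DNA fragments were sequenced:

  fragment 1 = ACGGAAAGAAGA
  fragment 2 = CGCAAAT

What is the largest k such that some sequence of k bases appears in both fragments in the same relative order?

5

Let dp[i][j] be the LCS length of the first i bases of fragment 1 and the first j bases of fragment 2. dp[i][j] = dp[i-1][j-1]+1 when the i-th and j-th bases match, else max(dp[i-1][j], dp[i][j-1]).
    ·  C  G  C  A  A  A  T
 ·  0  0  0  0  0  0  0  0
 A  0  0  0  0  1  1  1  1
 C  0  1  1  1  1  1  1  1
 G  0  1  2  2  2  2  2  2
 G  0  1  2  2  2  2  2  2
 A  0  1  2  2  3  3  3  3
 A  0  1  2  2  3  4  4  4
 A  0  1  2  2  3  4  5  5
 G  0  1  2  2  3  4  5  5
 A  0  1  2  2  3  4  5  5
 A  0  1  2  2  3  4  5  5
 G  0  1  2  2  3  4  5  5
 A  0  1  2  2  3  4  5  5
dp[12][7] = 5. One LCS (by backtracking along matches): CGAAA.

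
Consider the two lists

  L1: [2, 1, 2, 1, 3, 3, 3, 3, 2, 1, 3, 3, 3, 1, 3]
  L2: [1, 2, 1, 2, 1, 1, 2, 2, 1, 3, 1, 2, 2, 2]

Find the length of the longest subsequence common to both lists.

8

Match 2 at L1[1]=L2[2] → 1 at L1[2]=L2[3] → 2 at L1[3]=L2[4] → 1 at L1[4]=L2[6] → 2 at L1[9]=L2[8] → 1 at L1[10]=L2[9] → 3 at L1[13]=L2[10] → 1 at L1[14]=L2[11] — 8 values in the same relative order in both. Since dp[15][14] = 8, nothing longer is possible.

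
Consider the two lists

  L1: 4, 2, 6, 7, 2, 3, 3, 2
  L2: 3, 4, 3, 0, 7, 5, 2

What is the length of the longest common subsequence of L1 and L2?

3

Let dp[i][j] be the LCS length of the first i values of L1 and the first j values of L2. dp[i][j] = dp[i-1][j-1]+1 when the i-th and j-th values match, else max(dp[i-1][j], dp[i][j-1]).
    ·  3  4  3  0  7  5  2
 ·  0  0  0  0  0  0  0  0
 4  0  0  1  1  1  1  1  1
 2  0  0  1  1  1  1  1  2
 6  0  0  1  1  1  1  1  2
 7  0  0  1  1  1  2  2  2
 2  0  0  1  1  1  2  2  3
 3  0  1  1  2  2  2  2  3
 3  0  1  1  2  2  2  2  3
 2  0  1  1  2  2  2  2  3
dp[8][7] = 3. One LCS (by backtracking along matches): 4, 7, 2.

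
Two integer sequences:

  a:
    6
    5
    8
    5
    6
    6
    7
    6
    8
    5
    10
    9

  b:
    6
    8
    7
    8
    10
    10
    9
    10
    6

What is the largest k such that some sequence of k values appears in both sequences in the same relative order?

Let dp[i][j] be the LCS length of the first i values of a and the first j values of b. dp[i][j] = dp[i-1][j-1]+1 when the i-th and j-th values match, else max(dp[i-1][j], dp[i][j-1]).
    ·  6  8  7  8 10 10  9 10  6
 ·  0  0  0  0  0  0  0  0  0  0
 6  0  1  1  1  1  1  1  1  1  1
 5  0  1  1  1  1  1  1  1  1  1
 8  0  1  2  2  2  2  2  2  2  2
 5  0  1  2  2  2  2  2  2  2  2
 6  0  1  2  2  2  2  2  2  2  3
 6  0  1  2  2  2  2  2  2  2  3
 7  0  1  2  3  3  3  3  3  3  3
 6  0  1  2  3  3  3  3  3  3  4
 8  0  1  2  3  4  4  4  4  4  4
 5  0  1  2  3  4  4  4  4  4  4
10  0  1  2  3  4  5  5  5  5  5
 9  0  1  2  3  4  5  5  6  6  6
dp[12][9] = 6. One LCS (by backtracking along matches): 6, 8, 7, 8, 10, 9.

6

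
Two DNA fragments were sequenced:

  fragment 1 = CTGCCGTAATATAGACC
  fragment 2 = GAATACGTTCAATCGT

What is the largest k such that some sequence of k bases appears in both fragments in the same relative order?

9

One common subsequence of length 9: G at fragment 1[6]=fragment 2[1] → A at fragment 1[8]=fragment 2[2] → A at fragment 1[9]=fragment 2[3] → T at fragment 1[10]=fragment 2[4] → A at fragment 1[11]=fragment 2[5] → T at fragment 1[12]=fragment 2[9] → A at fragment 1[13]=fragment 2[11] → A at fragment 1[15]=fragment 2[12] → C at fragment 1[16]=fragment 2[14]. The LCS DP gives dp[17][16] = 9, so this is optimal.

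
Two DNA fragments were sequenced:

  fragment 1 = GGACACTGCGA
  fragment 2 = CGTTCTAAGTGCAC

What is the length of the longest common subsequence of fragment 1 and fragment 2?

7

Taking G at fragment 1[1]=fragment 2[2] → A at fragment 1[3]=fragment 2[7] → A at fragment 1[5]=fragment 2[8] → T at fragment 1[7]=fragment 2[10] → G at fragment 1[8]=fragment 2[11] → C at fragment 1[9]=fragment 2[12] → A at fragment 1[11]=fragment 2[13] gives a common subsequence of length 7, and the DP table's final entry dp[11][14] is also 7, so no common subsequence is longer.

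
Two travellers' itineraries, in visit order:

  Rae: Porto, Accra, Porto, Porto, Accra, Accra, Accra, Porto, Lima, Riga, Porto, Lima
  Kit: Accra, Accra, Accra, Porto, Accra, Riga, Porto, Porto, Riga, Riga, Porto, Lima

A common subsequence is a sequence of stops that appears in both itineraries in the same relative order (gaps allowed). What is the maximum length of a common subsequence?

One common subsequence of length 8: Accra (Rae #2, Kit #1); then Accra (Rae #5, Kit #2); then Accra (Rae #6, Kit #3); then Accra (Rae #7, Kit #5); then Porto (Rae #8, Kit #8); then Riga (Rae #10, Kit #10); then Porto (Rae #11, Kit #11); then Lima (Rae #12, Kit #12). Since dp[12][12] = 8, nothing longer is possible.

8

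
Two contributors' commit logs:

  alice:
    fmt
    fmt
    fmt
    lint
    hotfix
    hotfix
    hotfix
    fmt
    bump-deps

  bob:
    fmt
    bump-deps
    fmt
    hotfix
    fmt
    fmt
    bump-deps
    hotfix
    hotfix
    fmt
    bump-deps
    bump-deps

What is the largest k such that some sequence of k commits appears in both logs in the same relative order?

One common subsequence of length 7: fmt at alice[1]=bob[3], then fmt at alice[2]=bob[5], then fmt at alice[3]=bob[6], then hotfix at alice[6]=bob[8], then hotfix at alice[7]=bob[9], then fmt at alice[8]=bob[10], then bump-deps at alice[9]=bob[12]. The LCS DP gives dp[9][12] = 7, so this is optimal.

7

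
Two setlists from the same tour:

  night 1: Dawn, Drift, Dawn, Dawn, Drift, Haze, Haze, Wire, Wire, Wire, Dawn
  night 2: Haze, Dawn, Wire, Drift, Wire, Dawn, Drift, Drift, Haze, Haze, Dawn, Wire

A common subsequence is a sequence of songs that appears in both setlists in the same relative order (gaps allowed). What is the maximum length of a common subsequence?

7

Match Dawn [1,2], then Drift [2,4], then Dawn [3,6], then Drift [5,8], then Haze [6,9], then Haze [7,10], then Wire [10,12] — 7 songs in the same relative order in both. dp[11][12] = 7 confirms this is the maximum.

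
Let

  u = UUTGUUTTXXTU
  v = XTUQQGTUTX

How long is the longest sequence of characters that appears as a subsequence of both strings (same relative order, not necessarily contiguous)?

5

Match U at u[1]=v[3], then T at u[3]=v[7], then U at u[6]=v[8], then T at u[8]=v[9], then X at u[10]=v[10] — 5 characters in the same relative order in both. Since dp[12][10] = 5, nothing longer is possible.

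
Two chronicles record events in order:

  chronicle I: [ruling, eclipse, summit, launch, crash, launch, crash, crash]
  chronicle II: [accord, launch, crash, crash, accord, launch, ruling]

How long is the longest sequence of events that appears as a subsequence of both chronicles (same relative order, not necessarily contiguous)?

Taking launch at chronicle I[4]=chronicle II[2], then crash at chronicle I[5]=chronicle II[4], then launch at chronicle I[6]=chronicle II[6] gives a common subsequence of length 3. dp[8][7] = 3 confirms this is the maximum.

3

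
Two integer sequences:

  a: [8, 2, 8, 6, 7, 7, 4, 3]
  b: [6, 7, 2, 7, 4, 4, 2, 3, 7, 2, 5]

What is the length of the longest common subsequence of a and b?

Let dp[i][j] be the LCS length of the first i values of a and the first j values of b. dp[i][j] = dp[i-1][j-1]+1 when the i-th and j-th values match, else max(dp[i-1][j], dp[i][j-1]).
    ·  6  7  2  7  4  4  2  3  7  2  5
 ·  0  0  0  0  0  0  0  0  0  0  0  0
 8  0  0  0  0  0  0  0  0  0  0  0  0
 2  0  0  0  1  1  1  1  1  1  1  1  1
 8  0  0  0  1  1  1  1  1  1  1  1  1
 6  0  1  1  1  1  1  1  1  1  1  1  1
 7  0  1  2  2  2  2  2  2  2  2  2  2
 7  0  1  2  2  3  3  3  3  3  3  3  3
 4  0  1  2  2  3  4  4  4  4  4  4  4
 3  0  1  2  2  3  4  4  4  5  5  5  5
dp[8][11] = 5. One LCS (by backtracking along matches): 6, 7, 7, 4, 3.

5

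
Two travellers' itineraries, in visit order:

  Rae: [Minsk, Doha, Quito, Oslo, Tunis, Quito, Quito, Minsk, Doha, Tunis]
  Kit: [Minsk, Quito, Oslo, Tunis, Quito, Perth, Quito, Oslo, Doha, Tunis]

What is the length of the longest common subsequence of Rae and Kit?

8

Taking Minsk (Rae #1, Kit #1); then Quito (Rae #3, Kit #2); then Oslo (Rae #4, Kit #3); then Tunis (Rae #5, Kit #4); then Quito (Rae #6, Kit #5); then Quito (Rae #7, Kit #7); then Doha (Rae #9, Kit #9); then Tunis (Rae #10, Kit #10) gives a common subsequence of length 8. The LCS DP gives dp[10][10] = 8, so this is optimal.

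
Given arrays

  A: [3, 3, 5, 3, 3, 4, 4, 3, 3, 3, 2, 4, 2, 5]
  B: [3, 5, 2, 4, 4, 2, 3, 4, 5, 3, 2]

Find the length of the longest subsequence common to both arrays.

7

Pick 3 at A[2]=B[1]; then 5 at A[3]=B[2]; then 4 at A[6]=B[4]; then 4 at A[7]=B[5]; then 3 at A[8]=B[7]; then 3 at A[10]=B[10]; then 2 at A[13]=B[11]; all 7 values appear in both, in order. The LCS DP gives dp[14][11] = 7, so this is optimal.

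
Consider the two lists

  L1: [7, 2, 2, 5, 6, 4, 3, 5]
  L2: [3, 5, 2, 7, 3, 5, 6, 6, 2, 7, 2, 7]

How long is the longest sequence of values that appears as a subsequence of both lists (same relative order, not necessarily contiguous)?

3

Let dp[i][j] be the LCS length of the first i values of L1 and the first j values of L2. dp[i][j] = dp[i-1][j-1]+1 when the i-th and j-th values match, else max(dp[i-1][j], dp[i][j-1]).
    ·  3  5  2  7  3  5  6  6  2  7  2  7
 ·  0  0  0  0  0  0  0  0  0  0  0  0  0
 7  0  0  0  0  1  1  1  1  1  1  1  1  1
 2  0  0  0  1  1  1  1  1  1  2  2  2  2
 2  0  0  0  1  1  1  1  1  1  2  2  3  3
 5  0  0  1  1  1  1  2  2  2  2  2  3  3
 6  0  0  1  1  1  1  2  3  3  3  3  3  3
 4  0  0  1  1  1  1  2  3  3  3  3  3  3
 3  0  1  1  1  1  2  2  3  3  3  3  3  3
 5  0  1  2  2  2  2  3  3  3  3  3  3  3
dp[8][12] = 3. One LCS (by backtracking along matches): 7, 2, 2.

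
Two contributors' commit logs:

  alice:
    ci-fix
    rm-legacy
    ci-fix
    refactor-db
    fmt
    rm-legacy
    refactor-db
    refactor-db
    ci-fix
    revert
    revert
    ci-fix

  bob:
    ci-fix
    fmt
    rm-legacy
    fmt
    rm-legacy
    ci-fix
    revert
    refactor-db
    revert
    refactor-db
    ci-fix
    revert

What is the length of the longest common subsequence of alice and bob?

One common subsequence of length 8: ci-fix (alice #1, bob #1), rm-legacy (alice #2, bob #3), fmt (alice #5, bob #4), rm-legacy (alice #6, bob #5), refactor-db (alice #7, bob #8), refactor-db (alice #8, bob #10), ci-fix (alice #9, bob #11), revert (alice #11, bob #12). Since dp[12][12] = 8, nothing longer is possible.

8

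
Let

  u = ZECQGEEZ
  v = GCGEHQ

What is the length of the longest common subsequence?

3

Let dp[i][j] be the LCS length of the first i characters of u and the first j characters of v. dp[i][j] = dp[i-1][j-1]+1 when the i-th and j-th characters match, else max(dp[i-1][j], dp[i][j-1]).
    ·  G  C  G  E  H  Q
 ·  0  0  0  0  0  0  0
 Z  0  0  0  0  0  0  0
 E  0  0  0  0  1  1  1
 C  0  0  1  1  1  1  1
 Q  0  0  1  1  1  1  2
 G  0  1  1  2  2  2  2
 E  0  1  1  2  3  3  3
 E  0  1  1  2  3  3  3
 Z  0  1  1  2  3  3  3
dp[8][6] = 3. One LCS (by backtracking along matches): CGE.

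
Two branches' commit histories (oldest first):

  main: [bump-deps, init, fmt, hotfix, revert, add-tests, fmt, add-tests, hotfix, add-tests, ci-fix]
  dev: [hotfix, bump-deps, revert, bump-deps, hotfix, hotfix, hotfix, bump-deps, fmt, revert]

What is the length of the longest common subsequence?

Taking bump-deps (main #1, dev #8) → fmt (main #3, dev #9) → revert (main #5, dev #10) gives a common subsequence of length 3, and the DP table's final entry dp[11][10] is also 3, so no common subsequence is longer.

3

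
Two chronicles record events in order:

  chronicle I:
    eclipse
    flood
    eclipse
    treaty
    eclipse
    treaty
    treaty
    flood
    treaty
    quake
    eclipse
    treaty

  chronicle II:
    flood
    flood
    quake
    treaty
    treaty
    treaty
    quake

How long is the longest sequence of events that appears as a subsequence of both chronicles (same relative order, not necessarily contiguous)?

Match flood (chronicle I #2, chronicle II #2), treaty (chronicle I #6, chronicle II #4), treaty (chronicle I #7, chronicle II #5), treaty (chronicle I #9, chronicle II #6), quake (chronicle I #10, chronicle II #7) — 5 events in the same relative order in both, and the DP table's final entry dp[12][7] is also 5, so no common subsequence is longer.

5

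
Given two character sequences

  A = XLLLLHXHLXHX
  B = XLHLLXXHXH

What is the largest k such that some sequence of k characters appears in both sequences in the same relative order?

8

Pick X [1,1], L [2,2], L [3,4], L [4,5], X [7,7], H [8,8], X [10,9], H [11,10]; all 8 characters appear in both, in order. The LCS DP gives dp[12][10] = 8, so this is optimal.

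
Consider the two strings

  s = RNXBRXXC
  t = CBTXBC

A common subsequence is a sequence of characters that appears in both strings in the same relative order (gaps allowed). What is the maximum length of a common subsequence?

3

One common subsequence of length 3: X [3,4]; then B [4,5]; then C [8,6]. The LCS DP gives dp[8][6] = 3, so this is optimal.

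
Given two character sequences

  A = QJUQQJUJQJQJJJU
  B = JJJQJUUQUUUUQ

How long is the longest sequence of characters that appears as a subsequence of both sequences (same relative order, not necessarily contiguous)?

7

Match J (A #2, B #1), J (A #6, B #2), J (A #8, B #3), Q (A #9, B #4), J (A #10, B #5), Q (A #11, B #8), U (A #15, B #12) — 7 characters in the same relative order in both. The LCS DP gives dp[15][13] = 7, so this is optimal.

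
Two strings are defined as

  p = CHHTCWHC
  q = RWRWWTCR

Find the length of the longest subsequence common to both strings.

Let dp[i][j] be the LCS length of the first i characters of p and the first j characters of q. dp[i][j] = dp[i-1][j-1]+1 when the i-th and j-th characters match, else max(dp[i-1][j], dp[i][j-1]).
    ·  R  W  R  W  W  T  C  R
 ·  0  0  0  0  0  0  0  0  0
 C  0  0  0  0  0  0  0  1  1
 H  0  0  0  0  0  0  0  1  1
 H  0  0  0  0  0  0  0  1  1
 T  0  0  0  0  0  0  1  1  1
 C  0  0  0  0  0  0  1  2  2
 W  0  0  1  1  1  1  1  2  2
 H  0  0  1  1  1  1  1  2  2
 C  0  0  1  1  1  1  1  2  2
dp[8][8] = 2. One LCS (by backtracking along matches): TC.

2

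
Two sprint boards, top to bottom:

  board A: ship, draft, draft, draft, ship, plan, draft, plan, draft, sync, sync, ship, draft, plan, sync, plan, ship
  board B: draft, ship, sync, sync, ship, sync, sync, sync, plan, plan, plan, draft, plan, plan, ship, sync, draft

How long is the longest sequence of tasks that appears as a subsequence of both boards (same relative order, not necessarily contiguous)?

One common subsequence of length 9: draft [4,1], ship [5,2], sync [10,3], sync [11,4], ship [12,5], draft [13,12], plan [14,13], plan [16,14], ship [17,15]. The LCS DP gives dp[17][17] = 9, so this is optimal.

9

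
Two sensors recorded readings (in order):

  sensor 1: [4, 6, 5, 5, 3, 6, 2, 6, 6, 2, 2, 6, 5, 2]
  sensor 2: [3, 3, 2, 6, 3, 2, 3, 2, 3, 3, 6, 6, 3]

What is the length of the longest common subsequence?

6

Match 3 (sensor 1 #5, sensor 2 #2) → 2 (sensor 1 #7, sensor 2 #3) → 6 (sensor 1 #8, sensor 2 #4) → 2 (sensor 1 #10, sensor 2 #6) → 2 (sensor 1 #11, sensor 2 #8) → 6 (sensor 1 #12, sensor 2 #12) — 6 values in the same relative order in both. The LCS DP gives dp[14][13] = 6, so this is optimal.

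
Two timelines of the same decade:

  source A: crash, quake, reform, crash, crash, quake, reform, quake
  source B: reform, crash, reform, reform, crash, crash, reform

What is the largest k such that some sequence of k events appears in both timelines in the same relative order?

One common subsequence of length 5: crash (source A #1, source B #2) → reform (source A #3, source B #4) → crash (source A #4, source B #5) → crash (source A #5, source B #6) → reform (source A #7, source B #7). Since dp[8][7] = 5, nothing longer is possible.

5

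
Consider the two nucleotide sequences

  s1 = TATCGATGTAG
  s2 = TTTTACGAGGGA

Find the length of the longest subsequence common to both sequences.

7

Taking T at s1[1]=s2[4], then A at s1[2]=s2[5], then C at s1[4]=s2[6], then G at s1[5]=s2[7], then A at s1[6]=s2[8], then G at s1[8]=s2[11], then A at s1[10]=s2[12] gives a common subsequence of length 7. The LCS DP gives dp[11][12] = 7, so this is optimal.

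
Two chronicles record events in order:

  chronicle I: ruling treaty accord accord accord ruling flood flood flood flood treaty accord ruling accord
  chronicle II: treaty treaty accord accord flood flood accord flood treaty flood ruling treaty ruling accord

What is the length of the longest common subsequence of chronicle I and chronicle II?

10

Taking treaty (chronicle I #2, chronicle II #2), then accord (chronicle I #4, chronicle II #3), then accord (chronicle I #5, chronicle II #4), then flood (chronicle I #7, chronicle II #5), then flood (chronicle I #8, chronicle II #6), then flood (chronicle I #9, chronicle II #8), then flood (chronicle I #10, chronicle II #10), then treaty (chronicle I #11, chronicle II #12), then ruling (chronicle I #13, chronicle II #13), then accord (chronicle I #14, chronicle II #14) gives a common subsequence of length 10. The LCS DP gives dp[14][14] = 10, so this is optimal.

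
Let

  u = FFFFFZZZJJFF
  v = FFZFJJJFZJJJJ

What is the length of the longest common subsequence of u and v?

7

Pick F (u #1, v #1), then F (u #2, v #2), then F (u #3, v #4), then F (u #5, v #8), then Z (u #6, v #9), then J (u #9, v #12), then J (u #10, v #13); all 7 characters appear in both, in order. Since dp[12][13] = 7, nothing longer is possible.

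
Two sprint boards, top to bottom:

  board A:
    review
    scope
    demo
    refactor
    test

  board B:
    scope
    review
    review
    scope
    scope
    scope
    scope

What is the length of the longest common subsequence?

Pick review (board A #1, board B #3) → scope (board A #2, board B #7); all 2 tasks appear in both, in order. dp[5][7] = 2 confirms this is the maximum.

2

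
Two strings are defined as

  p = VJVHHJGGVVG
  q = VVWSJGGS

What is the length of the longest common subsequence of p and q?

5

Let dp[i][j] be the LCS length of the first i characters of p and the first j characters of q. dp[i][j] = dp[i-1][j-1]+1 when the i-th and j-th characters match, else max(dp[i-1][j], dp[i][j-1]).
    ·  V  V  W  S  J  G  G  S
 ·  0  0  0  0  0  0  0  0  0
 V  0  1  1  1  1  1  1  1  1
 J  0  1  1  1  1  2  2  2  2
 V  0  1  2  2  2  2  2  2  2
 H  0  1  2  2  2  2  2  2  2
 H  0  1  2  2  2  2  2  2  2
 J  0  1  2  2  2  3  3  3  3
 G  0  1  2  2  2  3  4  4  4
 G  0  1  2  2  2  3  4  5  5
 V  0  1  2  2  2  3  4  5  5
 V  0  1  2  2  2  3  4  5  5
 G  0  1  2  2  2  3  4  5  5
dp[11][8] = 5. One LCS (by backtracking along matches): VVJGG.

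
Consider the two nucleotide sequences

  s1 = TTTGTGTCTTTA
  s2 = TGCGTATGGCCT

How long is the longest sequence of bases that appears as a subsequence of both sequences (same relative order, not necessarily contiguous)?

Pick T at s1[1]=s2[1], T at s1[2]=s2[5], T at s1[3]=s2[7], G at s1[4]=s2[8], G at s1[6]=s2[9], C at s1[8]=s2[11], T at s1[11]=s2[12]; all 7 bases appear in both, in order, and the DP table's final entry dp[12][12] is also 7, so no common subsequence is longer.

7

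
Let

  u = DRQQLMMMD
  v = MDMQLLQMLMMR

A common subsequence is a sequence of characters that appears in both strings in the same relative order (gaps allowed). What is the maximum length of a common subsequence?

6

Let dp[i][j] be the LCS length of the first i characters of u and the first j characters of v. dp[i][j] = dp[i-1][j-1]+1 when the i-th and j-th characters match, else max(dp[i-1][j], dp[i][j-1]).
    ·  M  D  M  Q  L  L  Q  M  L  M  M  R
 ·  0  0  0  0  0  0  0  0  0  0  0  0  0
 D  0  0  1  1  1  1  1  1  1  1  1  1  1
 R  0  0  1  1  1  1  1  1  1  1  1  1  2
 Q  0  0  1  1  2  2  2  2  2  2  2  2  2
 Q  0  0  1  1  2  2  2  3  3  3  3  3  3
 L  0  0  1  1  2  3  3  3  3  4  4  4  4
 M  0  1  1  2  2  3  3  3  4  4  5  5  5
 M  0  1  1  2  2  3  3  3  4  4  5  6  6
 M  0  1  1  2  2  3  3  3  4  4  5  6  6
 D  0  1  2  2  2  3  3  3  4  4  5  6  6
dp[9][12] = 6. One LCS (by backtracking along matches): DQQLMM.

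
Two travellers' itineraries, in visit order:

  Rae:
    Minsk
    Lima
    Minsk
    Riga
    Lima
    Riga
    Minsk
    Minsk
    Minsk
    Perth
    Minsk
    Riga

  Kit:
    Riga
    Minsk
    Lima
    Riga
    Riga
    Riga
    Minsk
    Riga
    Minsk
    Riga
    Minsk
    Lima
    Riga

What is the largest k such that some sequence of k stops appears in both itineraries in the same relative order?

Match Minsk at Rae[1]=Kit[2], then Lima at Rae[2]=Kit[3], then Riga at Rae[4]=Kit[5], then Riga at Rae[6]=Kit[6], then Minsk at Rae[7]=Kit[7], then Minsk at Rae[8]=Kit[9], then Minsk at Rae[9]=Kit[11], then Riga at Rae[12]=Kit[13] — 8 stops in the same relative order in both. The LCS DP gives dp[12][13] = 8, so this is optimal.

8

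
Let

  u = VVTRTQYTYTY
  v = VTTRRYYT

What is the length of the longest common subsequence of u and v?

Let dp[i][j] be the LCS length of the first i characters of u and the first j characters of v. dp[i][j] = dp[i-1][j-1]+1 when the i-th and j-th characters match, else max(dp[i-1][j], dp[i][j-1]).
    ·  V  T  T  R  R  Y  Y  T
 ·  0  0  0  0  0  0  0  0  0
 V  0  1  1  1  1  1  1  1  1
 V  0  1  1  1  1  1  1  1  1
 T  0  1  2  2  2  2  2  2  2
 R  0  1  2  2  3  3  3  3  3
 T  0  1  2  3  3  3  3  3  4
 Q  0  1  2  3  3  3  3  3  4
 Y  0  1  2  3  3  3  4  4  4
 T  0  1  2  3  3  3  4  4  5
 Y  0  1  2  3  3  3  4  5  5
 T  0  1  2  3  3  3  4  5  6
 Y  0  1  2  3  3  3  4  5  6
dp[11][8] = 6. One LCS (by backtracking along matches): VTRYYT.

6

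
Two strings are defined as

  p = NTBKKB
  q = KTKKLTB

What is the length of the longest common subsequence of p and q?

One common subsequence of length 4: T at p[2]=q[2], K at p[4]=q[3], K at p[5]=q[4], B at p[6]=q[7]. Since dp[6][7] = 4, nothing longer is possible.

4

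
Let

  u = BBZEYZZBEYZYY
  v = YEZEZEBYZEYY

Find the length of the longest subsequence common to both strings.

8

Taking Z [3,3], E [4,4], Z [6,5], B [8,7], Y [10,8], Z [11,9], Y [12,11], Y [13,12] gives a common subsequence of length 8. The LCS DP gives dp[13][12] = 8, so this is optimal.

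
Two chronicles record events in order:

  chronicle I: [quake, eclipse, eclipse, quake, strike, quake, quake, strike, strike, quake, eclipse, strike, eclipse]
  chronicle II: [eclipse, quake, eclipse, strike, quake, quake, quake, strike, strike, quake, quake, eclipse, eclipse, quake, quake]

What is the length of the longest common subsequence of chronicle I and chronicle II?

Pick quake at chronicle I[1]=chronicle II[2], then eclipse at chronicle I[2]=chronicle II[3], then quake at chronicle I[4]=chronicle II[5], then quake at chronicle I[6]=chronicle II[6], then quake at chronicle I[7]=chronicle II[7], then strike at chronicle I[8]=chronicle II[8], then strike at chronicle I[9]=chronicle II[9], then quake at chronicle I[10]=chronicle II[11], then eclipse at chronicle I[11]=chronicle II[12], then eclipse at chronicle I[13]=chronicle II[13]; all 10 events appear in both, in order. dp[13][15] = 10 confirms this is the maximum.

10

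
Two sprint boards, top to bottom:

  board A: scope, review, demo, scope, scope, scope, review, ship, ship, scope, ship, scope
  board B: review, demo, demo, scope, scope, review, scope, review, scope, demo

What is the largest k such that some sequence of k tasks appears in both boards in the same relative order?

Taking review at board A[2]=board B[1], demo at board A[3]=board B[3], scope at board A[4]=board B[4], scope at board A[5]=board B[5], scope at board A[6]=board B[7], review at board A[7]=board B[8], scope at board A[10]=board B[9] gives a common subsequence of length 7. dp[12][10] = 7 confirms this is the maximum.

7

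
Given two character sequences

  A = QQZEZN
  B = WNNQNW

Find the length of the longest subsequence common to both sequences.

Taking Q [2,4], then N [6,5] gives a common subsequence of length 2. dp[6][6] = 2 confirms this is the maximum.

2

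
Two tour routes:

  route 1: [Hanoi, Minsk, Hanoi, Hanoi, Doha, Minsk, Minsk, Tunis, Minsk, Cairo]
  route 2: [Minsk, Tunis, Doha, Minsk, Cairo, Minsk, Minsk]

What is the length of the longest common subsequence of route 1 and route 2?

5

Match Minsk (route 1 #2, route 2 #1); then Doha (route 1 #5, route 2 #3); then Minsk (route 1 #6, route 2 #4); then Minsk (route 1 #7, route 2 #6); then Minsk (route 1 #9, route 2 #7) — 5 stops in the same relative order in both, and the DP table's final entry dp[10][7] is also 5, so no common subsequence is longer.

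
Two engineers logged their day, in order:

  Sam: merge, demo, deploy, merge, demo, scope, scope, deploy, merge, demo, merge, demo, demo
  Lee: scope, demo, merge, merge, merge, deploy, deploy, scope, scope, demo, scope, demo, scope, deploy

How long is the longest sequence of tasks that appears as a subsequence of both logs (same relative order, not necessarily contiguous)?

6

Taking merge at Sam[1]=Lee[5] → deploy at Sam[3]=Lee[7] → demo at Sam[5]=Lee[10] → scope at Sam[6]=Lee[11] → scope at Sam[7]=Lee[13] → deploy at Sam[8]=Lee[14] gives a common subsequence of length 6. The LCS DP gives dp[13][14] = 6, so this is optimal.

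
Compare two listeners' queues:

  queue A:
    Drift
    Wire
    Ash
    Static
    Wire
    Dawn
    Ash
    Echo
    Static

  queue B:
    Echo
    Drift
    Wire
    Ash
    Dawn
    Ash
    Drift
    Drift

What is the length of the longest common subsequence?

5

One common subsequence of length 5: Drift (queue A #1, queue B #2); then Wire (queue A #2, queue B #3); then Ash (queue A #3, queue B #4); then Dawn (queue A #6, queue B #5); then Ash (queue A #7, queue B #6). Since dp[9][8] = 5, nothing longer is possible.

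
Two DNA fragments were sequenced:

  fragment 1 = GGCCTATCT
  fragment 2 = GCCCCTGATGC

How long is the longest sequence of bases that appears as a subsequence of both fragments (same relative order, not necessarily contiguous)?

7

Taking G [1,1], then C [3,4], then C [4,5], then T [5,6], then A [6,8], then T [7,9], then C [8,11] gives a common subsequence of length 7. Since dp[9][11] = 7, nothing longer is possible.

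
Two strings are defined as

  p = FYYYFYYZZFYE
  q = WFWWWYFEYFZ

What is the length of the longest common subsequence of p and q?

Let dp[i][j] be the LCS length of the first i characters of p and the first j characters of q. dp[i][j] = dp[i-1][j-1]+1 when the i-th and j-th characters match, else max(dp[i-1][j], dp[i][j-1]).
    ·  W  F  W  W  W  Y  F  E  Y  F  Z
 ·  0  0  0  0  0  0  0  0  0  0  0  0
 F  0  0  1  1  1  1  1  1  1  1  1  1
 Y  0  0  1  1  1  1  2  2  2  2  2  2
 Y  0  0  1  1  1  1  2  2  2  3  3  3
 Y  0  0  1  1  1  1  2  2  2  3  3  3
 F  0  0  1  1  1  1  2  3  3  3  4  4
 Y  0  0  1  1  1  1  2  3  3  4  4  4
 Y  0  0  1  1  1  1  2  3  3  4  4  4
 Z  0  0  1  1  1  1  2  3  3  4  4  5
 Z  0  0  1  1  1  1  2  3  3  4  4  5
 F  0  0  1  1  1  1  2  3  3  4  5  5
 Y  0  0  1  1  1  1  2  3  3  4  5  5
 E  0  0  1  1  1  1  2  3  4  4  5  5
dp[12][11] = 5. One LCS (by backtracking along matches): FYYFZ.

5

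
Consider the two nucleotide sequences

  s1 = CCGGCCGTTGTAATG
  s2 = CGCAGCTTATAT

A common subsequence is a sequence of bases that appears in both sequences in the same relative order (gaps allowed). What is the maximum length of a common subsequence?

9

Pick C at s1[1]=s2[1], then C at s1[2]=s2[3], then G at s1[4]=s2[5], then C at s1[6]=s2[6], then T at s1[8]=s2[7], then T at s1[9]=s2[8], then T at s1[11]=s2[10], then A at s1[13]=s2[11], then T at s1[14]=s2[12]; all 9 bases appear in both, in order. Since dp[15][12] = 9, nothing longer is possible.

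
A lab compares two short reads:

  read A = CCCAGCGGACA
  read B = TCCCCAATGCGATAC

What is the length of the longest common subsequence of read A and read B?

Pick C [1,3] → C [2,4] → C [3,5] → A [4,7] → G [5,9] → C [6,10] → G [7,11] → A [9,14] → C [10,15]; all 9 bases appear in both, in order. Since dp[11][15] = 9, nothing longer is possible.

9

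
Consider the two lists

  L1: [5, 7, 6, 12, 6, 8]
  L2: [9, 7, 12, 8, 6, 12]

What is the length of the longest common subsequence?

3

Let dp[i][j] be the LCS length of the first i values of L1 and the first j values of L2. dp[i][j] = dp[i-1][j-1]+1 when the i-th and j-th values match, else max(dp[i-1][j], dp[i][j-1]).
    ·  9  7 12  8  6 12
 ·  0  0  0  0  0  0  0
 5  0  0  0  0  0  0  0
 7  0  0  1  1  1  1  1
 6  0  0  1  1  1  2  2
12  0  0  1  2  2  2  3
 6  0  0  1  2  2  3  3
 8  0  0  1  2  3  3  3
dp[6][6] = 3. One LCS (by backtracking along matches): 7, 6, 12.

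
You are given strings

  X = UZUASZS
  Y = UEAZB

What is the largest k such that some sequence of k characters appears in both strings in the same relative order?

3

Taking U (X #1, Y #1), then A (X #4, Y #3), then Z (X #6, Y #4) gives a common subsequence of length 3. The LCS DP gives dp[7][5] = 3, so this is optimal.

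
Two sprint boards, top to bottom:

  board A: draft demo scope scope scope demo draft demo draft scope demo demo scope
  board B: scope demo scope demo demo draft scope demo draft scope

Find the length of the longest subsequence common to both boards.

8

Pick demo at board A[2]=board B[2], then scope at board A[5]=board B[3], then demo at board A[6]=board B[4], then demo at board A[8]=board B[5], then draft at board A[9]=board B[6], then scope at board A[10]=board B[7], then demo at board A[11]=board B[8], then scope at board A[13]=board B[10]; all 8 tasks appear in both, in order. The LCS DP gives dp[13][10] = 8, so this is optimal.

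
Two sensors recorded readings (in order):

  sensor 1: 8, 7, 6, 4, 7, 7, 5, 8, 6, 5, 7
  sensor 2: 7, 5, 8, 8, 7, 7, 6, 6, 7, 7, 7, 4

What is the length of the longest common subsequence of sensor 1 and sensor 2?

6

Pick 8 (sensor 1 #1, sensor 2 #4), then 7 (sensor 1 #2, sensor 2 #6), then 6 (sensor 1 #3, sensor 2 #8), then 7 (sensor 1 #5, sensor 2 #9), then 7 (sensor 1 #6, sensor 2 #10), then 7 (sensor 1 #11, sensor 2 #11); all 6 values appear in both, in order. The LCS DP gives dp[11][12] = 6, so this is optimal.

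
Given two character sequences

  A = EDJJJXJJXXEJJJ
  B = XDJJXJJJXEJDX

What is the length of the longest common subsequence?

Match D at A[2]=B[2] → J at A[3]=B[3] → J at A[4]=B[4] → J at A[5]=B[6] → J at A[7]=B[7] → J at A[8]=B[8] → X at A[10]=B[9] → E at A[11]=B[10] → J at A[12]=B[11] — 9 characters in the same relative order in both. The LCS DP gives dp[14][13] = 9, so this is optimal.

9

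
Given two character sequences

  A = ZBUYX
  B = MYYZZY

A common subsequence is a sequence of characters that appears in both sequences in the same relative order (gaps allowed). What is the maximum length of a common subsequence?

2

Taking Z (A #1, B #5), Y (A #4, B #6) gives a common subsequence of length 2. The LCS DP gives dp[5][6] = 2, so this is optimal.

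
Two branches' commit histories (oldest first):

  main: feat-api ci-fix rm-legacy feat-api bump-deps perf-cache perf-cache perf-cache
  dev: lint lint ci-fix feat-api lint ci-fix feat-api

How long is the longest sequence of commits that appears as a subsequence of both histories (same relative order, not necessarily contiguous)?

Pick feat-api [1,4], ci-fix [2,6], feat-api [4,7]; all 3 commits appear in both, in order, and the DP table's final entry dp[8][7] is also 3, so no common subsequence is longer.

3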